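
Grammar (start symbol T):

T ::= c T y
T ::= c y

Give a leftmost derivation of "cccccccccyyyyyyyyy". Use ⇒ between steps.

T ⇒ cTy   [T ::= c T y]
cTy ⇒ ccTyy   [T ::= c T y]
ccTyy ⇒ cccTyyy   [T ::= c T y]
cccTyyy ⇒ ccccTyyyy   [T ::= c T y]
ccccTyyyy ⇒ cccccTyyyyy   [T ::= c T y]
cccccTyyyyy ⇒ ccccccTyyyyyy   [T ::= c T y]
ccccccTyyyyyy ⇒ cccccccTyyyyyyy   [T ::= c T y]
cccccccTyyyyyyy ⇒ ccccccccTyyyyyyyy   [T ::= c T y]
ccccccccTyyyyyyyy ⇒ cccccccccyyyyyyyyy   [T ::= c y]

T ⇒ cTy ⇒ ccTyy ⇒ cccTyyy ⇒ ccccTyyyy ⇒ cccccTyyyyy ⇒ ccccccTyyyyyy ⇒ cccccccTyyyyyyy ⇒ ccccccccTyyyyyyyy ⇒ cccccccccyyyyyyyyy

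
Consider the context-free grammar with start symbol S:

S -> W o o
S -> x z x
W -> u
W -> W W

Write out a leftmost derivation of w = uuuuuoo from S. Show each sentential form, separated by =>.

S => Woo   [S -> W o o]
Woo => WWoo   [W -> W W]
WWoo => WWWoo   [W -> W W]
WWWoo => WWWWoo   [W -> W W]
WWWWoo => WWWWWoo   [W -> W W]
WWWWWoo => uWWWWoo   [W -> u]
uWWWWoo => uuWWWoo   [W -> u]
uuWWWoo => uuuWWoo   [W -> u]
uuuWWoo => uuuuWoo   [W -> u]
uuuuWoo => uuuuuoo   [W -> u]

S => Woo => WWoo => WWWoo => WWWWoo => WWWWWoo => uWWWWoo => uuWWWoo => uuuWWoo => uuuuWoo => uuuuuoo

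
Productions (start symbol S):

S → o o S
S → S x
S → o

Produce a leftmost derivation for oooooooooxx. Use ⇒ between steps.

S ⇒ ooS   [S → o o S]
ooS ⇒ ooooS   [S → o o S]
ooooS ⇒ ooooSx   [S → S x]
ooooSx ⇒ ooooooSx   [S → o o S]
ooooooSx ⇒ ooooooooSx   [S → o o S]
ooooooooSx ⇒ ooooooooSxx   [S → S x]
ooooooooSxx ⇒ oooooooooxx   [S → o]

S⇒ooS⇒ooooS⇒ooooSx⇒ooooooSx⇒ooooooooSx⇒ooooooooSxx⇒oooooooooxx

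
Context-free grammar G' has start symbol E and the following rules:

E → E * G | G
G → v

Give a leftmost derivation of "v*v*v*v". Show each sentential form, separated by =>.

E => E*G   [E → E * G]
E*G => E*G*G   [E → E * G]
E*G*G => E*G*G*G   [E → E * G]
E*G*G*G => G*G*G*G   [E → G]
G*G*G*G => v*G*G*G   [G → v]
v*G*G*G => v*v*G*G   [G → v]
v*v*G*G => v*v*v*G   [G → v]
v*v*v*G => v*v*v*v   [G → v]

E => E*G => E*G*G => E*G*G*G => G*G*G*G => v*G*G*G => v*v*G*G => v*v*v*G => v*v*v*v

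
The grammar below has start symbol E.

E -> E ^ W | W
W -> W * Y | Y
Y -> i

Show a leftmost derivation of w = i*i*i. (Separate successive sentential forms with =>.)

E=>W=>W*Y=>W*Y*Y=>Y*Y*Y=>i*Y*Y=>i*i*Y=>i*i*i

E => W   [E -> W]
W => W*Y   [W -> W * Y]
W*Y => W*Y*Y   [W -> W * Y]
W*Y*Y => Y*Y*Y   [W -> Y]
Y*Y*Y => i*Y*Y   [Y -> i]
i*Y*Y => i*i*Y   [Y -> i]
i*i*Y => i*i*i   [Y -> i]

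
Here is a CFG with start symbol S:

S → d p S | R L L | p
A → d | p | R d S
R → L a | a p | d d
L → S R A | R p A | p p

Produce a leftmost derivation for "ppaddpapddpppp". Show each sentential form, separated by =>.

S => RLL => LaLL => ppaLL => ppaRpAL => ppaddpAL => ppaddpRdSL => ppaddpapdSL => ppaddpapddpSL => ppaddpapddppL => ppaddpapddpppp

S => RLL   [S → R L L]
RLL => LaLL   [R → L a]
LaLL => ppaLL   [L → p p]
ppaLL => ppaRpAL   [L → R p A]
ppaRpAL => ppaddpAL   [R → d d]
ppaddpAL => ppaddpRdSL   [A → R d S]
ppaddpRdSL => ppaddpapdSL   [R → a p]
ppaddpapdSL => ppaddpapddpSL   [S → d p S]
ppaddpapddpSL => ppaddpapddppL   [S → p]
ppaddpapddppL => ppaddpapddpppp   [L → p p]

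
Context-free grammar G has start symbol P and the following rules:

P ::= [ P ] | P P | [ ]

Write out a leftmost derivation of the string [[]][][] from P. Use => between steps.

P=>PP=>[P]P=>[[]]P=>[[]]PP=>[[]][]P=>[[]][][]

P => PP   [P ::= P P]
PP => [P]P   [P ::= [ P ]]
[P]P => [[]]P   [P ::= [ ]]
[[]]P => [[]]PP   [P ::= P P]
[[]]PP => [[]][]P   [P ::= [ ]]
[[]][]P => [[]][][]   [P ::= [ ]]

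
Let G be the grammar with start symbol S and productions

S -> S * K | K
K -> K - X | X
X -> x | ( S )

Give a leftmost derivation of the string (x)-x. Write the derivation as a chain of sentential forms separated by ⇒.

S ⇒ K ⇒ K-X ⇒ X-X ⇒ (S)-X ⇒ (K)-X ⇒ (X)-X ⇒ (x)-X ⇒ (x)-x

S ⇒ K   [S -> K]
K ⇒ K-X   [K -> K - X]
K-X ⇒ X-X   [K -> X]
X-X ⇒ (S)-X   [X -> ( S )]
(S)-X ⇒ (K)-X   [S -> K]
(K)-X ⇒ (X)-X   [K -> X]
(X)-X ⇒ (x)-X   [X -> x]
(x)-X ⇒ (x)-x   [X -> x]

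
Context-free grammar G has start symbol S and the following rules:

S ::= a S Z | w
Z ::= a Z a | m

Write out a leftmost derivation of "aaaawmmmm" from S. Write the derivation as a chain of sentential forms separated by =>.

S => aSZ => aaSZZ => aaaSZZZ => aaaaSZZZZ => aaaawZZZZ => aaaawmZZZ => aaaawmmZZ => aaaawmmmZ => aaaawmmmm

S => aSZ   [S ::= a S Z]
aSZ => aaSZZ   [S ::= a S Z]
aaSZZ => aaaSZZZ   [S ::= a S Z]
aaaSZZZ => aaaaSZZZZ   [S ::= a S Z]
aaaaSZZZZ => aaaawZZZZ   [S ::= w]
aaaawZZZZ => aaaawmZZZ   [Z ::= m]
aaaawmZZZ => aaaawmmZZ   [Z ::= m]
aaaawmmZZ => aaaawmmmZ   [Z ::= m]
aaaawmmmZ => aaaawmmmm   [Z ::= m]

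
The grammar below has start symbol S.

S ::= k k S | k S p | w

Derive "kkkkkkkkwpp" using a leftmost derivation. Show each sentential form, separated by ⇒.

S ⇒ kSp ⇒ kkkSp ⇒ kkkkSpp ⇒ kkkkkkSpp ⇒ kkkkkkkkSpp ⇒ kkkkkkkkwpp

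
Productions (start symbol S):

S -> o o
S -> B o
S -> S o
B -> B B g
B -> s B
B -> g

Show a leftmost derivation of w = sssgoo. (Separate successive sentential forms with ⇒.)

S ⇒ So   [S -> S o]
So ⇒ Boo   [S -> B o]
Boo ⇒ sBoo   [B -> s B]
sBoo ⇒ ssBoo   [B -> s B]
ssBoo ⇒ sssBoo   [B -> s B]
sssBoo ⇒ sssgoo   [B -> g]

S ⇒ So ⇒ Boo ⇒ sBoo ⇒ ssBoo ⇒ sssBoo ⇒ sssgoo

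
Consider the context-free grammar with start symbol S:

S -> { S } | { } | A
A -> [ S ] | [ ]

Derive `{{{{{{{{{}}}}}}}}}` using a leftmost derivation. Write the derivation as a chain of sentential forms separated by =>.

S=>{S}=>{{S}}=>{{{S}}}=>{{{{S}}}}=>{{{{{S}}}}}=>{{{{{{S}}}}}}=>{{{{{{{S}}}}}}}=>{{{{{{{{S}}}}}}}}=>{{{{{{{{{}}}}}}}}}

S => {S}   [S -> { S }]
{S} => {{S}}   [S -> { S }]
{{S}} => {{{S}}}   [S -> { S }]
{{{S}}} => {{{{S}}}}   [S -> { S }]
{{{{S}}}} => {{{{{S}}}}}   [S -> { S }]
{{{{{S}}}}} => {{{{{{S}}}}}}   [S -> { S }]
{{{{{{S}}}}}} => {{{{{{{S}}}}}}}   [S -> { S }]
{{{{{{{S}}}}}}} => {{{{{{{{S}}}}}}}}   [S -> { S }]
{{{{{{{{S}}}}}}}} => {{{{{{{{{}}}}}}}}}   [S -> { }]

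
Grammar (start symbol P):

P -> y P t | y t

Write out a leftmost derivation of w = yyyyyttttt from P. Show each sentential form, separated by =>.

P => yPt => yyPtt => yyyPttt => yyyyPtttt => yyyyyttttt

P => yPt   [P -> y P t]
yPt => yyPtt   [P -> y P t]
yyPtt => yyyPttt   [P -> y P t]
yyyPttt => yyyyPtttt   [P -> y P t]
yyyyPtttt => yyyyyttttt   [P -> y t]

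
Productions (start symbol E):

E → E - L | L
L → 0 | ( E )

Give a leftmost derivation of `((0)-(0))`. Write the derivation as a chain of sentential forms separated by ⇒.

E ⇒ L   [E → L]
L ⇒ (E)   [L → ( E )]
(E) ⇒ (E-L)   [E → E - L]
(E-L) ⇒ (L-L)   [E → L]
(L-L) ⇒ ((E)-L)   [L → ( E )]
((E)-L) ⇒ ((L)-L)   [E → L]
((L)-L) ⇒ ((0)-L)   [L → 0]
((0)-L) ⇒ ((0)-(E))   [L → ( E )]
((0)-(E)) ⇒ ((0)-(L))   [E → L]
((0)-(L)) ⇒ ((0)-(0))   [L → 0]

E ⇒ L ⇒ (E) ⇒ (E-L) ⇒ (L-L) ⇒ ((E)-L) ⇒ ((L)-L) ⇒ ((0)-L) ⇒ ((0)-(E)) ⇒ ((0)-(L)) ⇒ ((0)-(0))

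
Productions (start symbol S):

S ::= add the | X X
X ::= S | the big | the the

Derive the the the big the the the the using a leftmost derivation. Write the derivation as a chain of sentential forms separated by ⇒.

S ⇒ X X ⇒ the the X ⇒ the the S ⇒ the the X X ⇒ the the S X ⇒ the the X X X ⇒ the the the big X X ⇒ the the the big the the X ⇒ the the the big the the the the

S ⇒ X X   [S ::= X X]
X X ⇒ the the X   [X ::= the the]
the the X ⇒ the the S   [X ::= S]
the the S ⇒ the the X X   [S ::= X X]
the the X X ⇒ the the S X   [X ::= S]
the the S X ⇒ the the X X X   [S ::= X X]
the the X X X ⇒ the the the big X X   [X ::= the big]
the the the big X X ⇒ the the the big the the X   [X ::= the the]
the the the big the the X ⇒ the the the big the the the the   [X ::= the the]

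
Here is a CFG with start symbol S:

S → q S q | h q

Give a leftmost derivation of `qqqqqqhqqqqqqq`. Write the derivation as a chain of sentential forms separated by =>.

S => qSq   [S → q S q]
qSq => qqSqq   [S → q S q]
qqSqq => qqqSqqq   [S → q S q]
qqqSqqq => qqqqSqqqq   [S → q S q]
qqqqSqqqq => qqqqqSqqqqq   [S → q S q]
qqqqqSqqqqq => qqqqqqSqqqqqq   [S → q S q]
qqqqqqSqqqqqq => qqqqqqhqqqqqqq   [S → h q]

S=>qSq=>qqSqq=>qqqSqqq=>qqqqSqqqq=>qqqqqSqqqqq=>qqqqqqSqqqqqq=>qqqqqqhqqqqqqq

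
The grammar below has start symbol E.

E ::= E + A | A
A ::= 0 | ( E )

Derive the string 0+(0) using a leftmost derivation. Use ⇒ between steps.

E ⇒ E+A   [E ::= E + A]
E+A ⇒ A+A   [E ::= A]
A+A ⇒ 0+A   [A ::= 0]
0+A ⇒ 0+(E)   [A ::= ( E )]
0+(E) ⇒ 0+(A)   [E ::= A]
0+(A) ⇒ 0+(0)   [A ::= 0]

E⇒E+A⇒A+A⇒0+A⇒0+(E)⇒0+(A)⇒0+(0)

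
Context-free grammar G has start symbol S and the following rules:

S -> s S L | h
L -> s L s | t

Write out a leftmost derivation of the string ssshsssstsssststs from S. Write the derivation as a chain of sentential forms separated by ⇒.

S⇒sSL⇒ssSLL⇒sssSLLL⇒ssshLLL⇒ssshsLsLL⇒ssshssLssLL⇒ssshsssLsssLL⇒ssshssssLssssLL⇒ssshsssstssssLL⇒ssshsssstsssstL⇒ssshsssstsssstsLs⇒ssshsssstsssststs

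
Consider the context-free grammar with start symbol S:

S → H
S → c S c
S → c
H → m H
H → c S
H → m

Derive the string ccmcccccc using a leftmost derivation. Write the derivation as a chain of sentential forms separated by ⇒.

S ⇒ cSc ⇒ ccScc ⇒ ccHcc ⇒ ccmHcc ⇒ ccmcScc ⇒ ccmccSccc ⇒ ccmcccccc

S ⇒ cSc   [S → c S c]
cSc ⇒ ccScc   [S → c S c]
ccScc ⇒ ccHcc   [S → H]
ccHcc ⇒ ccmHcc   [H → m H]
ccmHcc ⇒ ccmcScc   [H → c S]
ccmcScc ⇒ ccmccSccc   [S → c S c]
ccmccSccc ⇒ ccmcccccc   [S → c]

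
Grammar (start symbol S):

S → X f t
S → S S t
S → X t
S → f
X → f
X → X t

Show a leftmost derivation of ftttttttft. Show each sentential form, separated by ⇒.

S⇒Xft⇒Xtft⇒Xttft⇒Xtttft⇒Xttttft⇒Xtttttft⇒Xttttttft⇒Xtttttttft⇒ftttttttft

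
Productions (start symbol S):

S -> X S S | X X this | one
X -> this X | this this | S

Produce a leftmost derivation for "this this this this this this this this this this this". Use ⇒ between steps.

S ⇒ X X this   [S -> X X this]
X X this ⇒ this X X this   [X -> this X]
this X X this ⇒ this this this X this   [X -> this this]
this this this X this ⇒ this this this S this   [X -> S]
this this this S this ⇒ this this this X X this this   [S -> X X this]
this this this X X this this ⇒ this this this this X X this this   [X -> this X]
this this this this X X this this ⇒ this this this this this this X this this   [X -> this this]
this this this this this this X this this ⇒ this this this this this this this X this this   [X -> this X]
this this this this this this this X this this ⇒ this this this this this this this this this this this   [X -> this this]

S ⇒ X X this ⇒ this X X this ⇒ this this this X this ⇒ this this this S this ⇒ this this this X X this this ⇒ this this this this X X this this ⇒ this this this this this this X this this ⇒ this this this this this this this X this this ⇒ this this this this this this this this this this this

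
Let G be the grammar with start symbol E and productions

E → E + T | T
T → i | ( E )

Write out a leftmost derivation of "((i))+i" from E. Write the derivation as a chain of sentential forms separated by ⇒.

E ⇒ E+T ⇒ T+T ⇒ (E)+T ⇒ (T)+T ⇒ ((E))+T ⇒ ((T))+T ⇒ ((i))+T ⇒ ((i))+i

E ⇒ E+T   [E → E + T]
E+T ⇒ T+T   [E → T]
T+T ⇒ (E)+T   [T → ( E )]
(E)+T ⇒ (T)+T   [E → T]
(T)+T ⇒ ((E))+T   [T → ( E )]
((E))+T ⇒ ((T))+T   [E → T]
((T))+T ⇒ ((i))+T   [T → i]
((i))+T ⇒ ((i))+i   [T → i]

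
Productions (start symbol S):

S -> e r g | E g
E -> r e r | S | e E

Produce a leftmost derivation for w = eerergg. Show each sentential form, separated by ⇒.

S ⇒ Eg ⇒ Sg ⇒ Egg ⇒ eEgg ⇒ eeEgg ⇒ eerergg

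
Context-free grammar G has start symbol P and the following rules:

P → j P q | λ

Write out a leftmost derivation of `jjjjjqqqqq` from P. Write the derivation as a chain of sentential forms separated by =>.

P => jPq => jjPqq => jjjPqqq => jjjjPqqqq => jjjjjPqqqqq => jjjjjqqqqq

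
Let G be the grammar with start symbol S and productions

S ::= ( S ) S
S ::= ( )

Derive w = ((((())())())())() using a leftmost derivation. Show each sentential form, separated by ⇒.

S⇒(S)S⇒((S)S)S⇒(((S)S)S)S⇒((((S)S)S)S)S⇒((((())S)S)S)S⇒((((())())S)S)S⇒((((())())())S)S⇒((((())())())())S⇒((((())())())())()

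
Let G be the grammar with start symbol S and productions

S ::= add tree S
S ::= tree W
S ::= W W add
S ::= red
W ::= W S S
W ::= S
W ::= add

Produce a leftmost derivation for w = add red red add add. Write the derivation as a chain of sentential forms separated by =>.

S => W W add => W S S W add => add S S W add => add red S W add => add red red W add => add red red add add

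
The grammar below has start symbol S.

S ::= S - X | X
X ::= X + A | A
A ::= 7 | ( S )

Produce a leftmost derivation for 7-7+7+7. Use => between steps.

S => S-X   [S ::= S - X]
S-X => X-X   [S ::= X]
X-X => A-X   [X ::= A]
A-X => 7-X   [A ::= 7]
7-X => 7-X+A   [X ::= X + A]
7-X+A => 7-X+A+A   [X ::= X + A]
7-X+A+A => 7-A+A+A   [X ::= A]
7-A+A+A => 7-7+A+A   [A ::= 7]
7-7+A+A => 7-7+7+A   [A ::= 7]
7-7+7+A => 7-7+7+7   [A ::= 7]

S => S-X => X-X => A-X => 7-X => 7-X+A => 7-X+A+A => 7-A+A+A => 7-7+A+A => 7-7+7+A => 7-7+7+7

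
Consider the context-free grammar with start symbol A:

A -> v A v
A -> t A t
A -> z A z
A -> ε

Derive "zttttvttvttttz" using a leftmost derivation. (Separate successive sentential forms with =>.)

A => zAz => ztAtz => zttAttz => ztttAtttz => zttttAttttz => zttttvAvttttz => zttttvtAtvttttz => zttttvttvttttz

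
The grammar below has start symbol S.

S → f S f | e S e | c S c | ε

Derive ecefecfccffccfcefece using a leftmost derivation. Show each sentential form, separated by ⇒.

S⇒eSe⇒ecSce⇒eceSece⇒ecefSfece⇒ecefeSefece⇒ecefecScefece⇒ecefecfSfcefece⇒ecefecfcScfcefece⇒ecefecfccSccfcefece⇒ecefecfccfSfccfcefece⇒ecefecfccffccfcefece

S ⇒ eSe   [S → e S e]
eSe ⇒ ecSce   [S → c S c]
ecSce ⇒ eceSece   [S → e S e]
eceSece ⇒ ecefSfece   [S → f S f]
ecefSfece ⇒ ecefeSefece   [S → e S e]
ecefeSefece ⇒ ecefecScefece   [S → c S c]
ecefecScefece ⇒ ecefecfSfcefece   [S → f S f]
ecefecfSfcefece ⇒ ecefecfcScfcefece   [S → c S c]
ecefecfcScfcefece ⇒ ecefecfccSccfcefece   [S → c S c]
ecefecfccSccfcefece ⇒ ecefecfccfSfccfcefece   [S → f S f]
ecefecfccfSfccfcefece ⇒ ecefecfccffccfcefece   [S → ε]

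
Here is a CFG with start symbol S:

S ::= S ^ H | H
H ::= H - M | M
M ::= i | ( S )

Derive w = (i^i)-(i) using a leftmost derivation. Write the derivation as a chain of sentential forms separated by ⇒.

S ⇒ H ⇒ H-M ⇒ M-M ⇒ (S)-M ⇒ (S^H)-M ⇒ (H^H)-M ⇒ (M^H)-M ⇒ (i^H)-M ⇒ (i^M)-M ⇒ (i^i)-M ⇒ (i^i)-(S) ⇒ (i^i)-(H) ⇒ (i^i)-(M) ⇒ (i^i)-(i)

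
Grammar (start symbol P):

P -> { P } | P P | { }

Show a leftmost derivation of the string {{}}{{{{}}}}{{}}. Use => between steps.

P=>PP=>PPP=>{P}PP=>{{}}PP=>{{}}{P}P=>{{}}{{P}}P=>{{}}{{{P}}}P=>{{}}{{{{}}}}P=>{{}}{{{{}}}}{P}=>{{}}{{{{}}}}{{}}

P => PP   [P -> P P]
PP => PPP   [P -> P P]
PPP => {P}PP   [P -> { P }]
{P}PP => {{}}PP   [P -> { }]
{{}}PP => {{}}{P}P   [P -> { P }]
{{}}{P}P => {{}}{{P}}P   [P -> { P }]
{{}}{{P}}P => {{}}{{{P}}}P   [P -> { P }]
{{}}{{{P}}}P => {{}}{{{{}}}}P   [P -> { }]
{{}}{{{{}}}}P => {{}}{{{{}}}}{P}   [P -> { P }]
{{}}{{{{}}}}{P} => {{}}{{{{}}}}{{}}   [P -> { }]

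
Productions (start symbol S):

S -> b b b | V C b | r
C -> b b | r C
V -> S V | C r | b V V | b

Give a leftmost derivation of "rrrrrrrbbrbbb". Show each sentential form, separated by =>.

S=>VCb=>CrCb=>rCrCb=>rrCrCb=>rrrCrCb=>rrrrCrCb=>rrrrrCrCb=>rrrrrrCrCb=>rrrrrrrCrCb=>rrrrrrrbbrCb=>rrrrrrrbbrbbb

S => VCb   [S -> V C b]
VCb => CrCb   [V -> C r]
CrCb => rCrCb   [C -> r C]
rCrCb => rrCrCb   [C -> r C]
rrCrCb => rrrCrCb   [C -> r C]
rrrCrCb => rrrrCrCb   [C -> r C]
rrrrCrCb => rrrrrCrCb   [C -> r C]
rrrrrCrCb => rrrrrrCrCb   [C -> r C]
rrrrrrCrCb => rrrrrrrCrCb   [C -> r C]
rrrrrrrCrCb => rrrrrrrbbrCb   [C -> b b]
rrrrrrrbbrCb => rrrrrrrbbrbbb   [C -> b b]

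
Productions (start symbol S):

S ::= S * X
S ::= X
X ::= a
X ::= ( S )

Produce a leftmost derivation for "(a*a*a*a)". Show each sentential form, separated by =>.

S => X => (S) => (S*X) => (S*X*X) => (S*X*X*X) => (X*X*X*X) => (a*X*X*X) => (a*a*X*X) => (a*a*a*X) => (a*a*a*a)

S => X   [S ::= X]
X => (S)   [X ::= ( S )]
(S) => (S*X)   [S ::= S * X]
(S*X) => (S*X*X)   [S ::= S * X]
(S*X*X) => (S*X*X*X)   [S ::= S * X]
(S*X*X*X) => (X*X*X*X)   [S ::= X]
(X*X*X*X) => (a*X*X*X)   [X ::= a]
(a*X*X*X) => (a*a*X*X)   [X ::= a]
(a*a*X*X) => (a*a*a*X)   [X ::= a]
(a*a*a*X) => (a*a*a*a)   [X ::= a]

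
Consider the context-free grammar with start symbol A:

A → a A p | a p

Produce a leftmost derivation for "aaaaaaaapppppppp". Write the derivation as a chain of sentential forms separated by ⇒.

A ⇒ aAp   [A → a A p]
aAp ⇒ aaApp   [A → a A p]
aaApp ⇒ aaaAppp   [A → a A p]
aaaAppp ⇒ aaaaApppp   [A → a A p]
aaaaApppp ⇒ aaaaaAppppp   [A → a A p]
aaaaaAppppp ⇒ aaaaaaApppppp   [A → a A p]
aaaaaaApppppp ⇒ aaaaaaaAppppppp   [A → a A p]
aaaaaaaAppppppp ⇒ aaaaaaaapppppppp   [A → a p]

A ⇒ aAp ⇒ aaApp ⇒ aaaAppp ⇒ aaaaApppp ⇒ aaaaaAppppp ⇒ aaaaaaApppppp ⇒ aaaaaaaAppppppp ⇒ aaaaaaaapppppppp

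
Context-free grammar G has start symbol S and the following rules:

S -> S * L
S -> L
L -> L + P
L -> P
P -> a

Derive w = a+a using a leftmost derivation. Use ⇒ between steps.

S⇒L⇒L+P⇒P+P⇒a+P⇒a+a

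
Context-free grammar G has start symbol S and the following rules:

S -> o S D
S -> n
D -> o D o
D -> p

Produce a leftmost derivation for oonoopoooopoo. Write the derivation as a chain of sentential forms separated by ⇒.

S ⇒ oSD   [S -> o S D]
oSD ⇒ ooSDD   [S -> o S D]
ooSDD ⇒ oonDD   [S -> n]
oonDD ⇒ oonoDoD   [D -> o D o]
oonoDoD ⇒ oonooDooD   [D -> o D o]
oonooDooD ⇒ oonoopooD   [D -> p]
oonoopooD ⇒ oonoopoooDo   [D -> o D o]
oonoopoooDo ⇒ oonoopooooDoo   [D -> o D o]
oonoopooooDoo ⇒ oonoopoooopoo   [D -> p]

S ⇒ oSD ⇒ ooSDD ⇒ oonDD ⇒ oonoDoD ⇒ oonooDooD ⇒ oonoopooD ⇒ oonoopoooDo ⇒ oonoopooooDoo ⇒ oonoopoooopoo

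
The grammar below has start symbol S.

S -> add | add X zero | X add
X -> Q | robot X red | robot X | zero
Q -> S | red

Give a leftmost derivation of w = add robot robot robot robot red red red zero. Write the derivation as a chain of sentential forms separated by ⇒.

S ⇒ add X zero ⇒ add robot X red zero ⇒ add robot robot X red zero ⇒ add robot robot robot X red zero ⇒ add robot robot robot robot X red red zero ⇒ add robot robot robot robot Q red red zero ⇒ add robot robot robot robot red red red zero

S ⇒ add X zero   [S -> add X zero]
add X zero ⇒ add robot X red zero   [X -> robot X red]
add robot X red zero ⇒ add robot robot X red zero   [X -> robot X]
add robot robot X red zero ⇒ add robot robot robot X red zero   [X -> robot X]
add robot robot robot X red zero ⇒ add robot robot robot robot X red red zero   [X -> robot X red]
add robot robot robot robot X red red zero ⇒ add robot robot robot robot Q red red zero   [X -> Q]
add robot robot robot robot Q red red zero ⇒ add robot robot robot robot red red red zero   [Q -> red]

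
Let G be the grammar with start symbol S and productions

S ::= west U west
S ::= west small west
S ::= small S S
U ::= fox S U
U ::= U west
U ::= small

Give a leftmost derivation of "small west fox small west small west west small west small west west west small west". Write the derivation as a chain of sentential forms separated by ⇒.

S ⇒ small S S ⇒ small west U west S ⇒ small west U west west S ⇒ small west fox S U west west S ⇒ small west fox small S S U west west S ⇒ small west fox small west small west S U west west S ⇒ small west fox small west small west west small west U west west S ⇒ small west fox small west small west west small west small west west S ⇒ small west fox small west small west west small west small west west west small west

S ⇒ small S S   [S ::= small S S]
small S S ⇒ small west U west S   [S ::= west U west]
small west U west S ⇒ small west U west west S   [U ::= U west]
small west U west west S ⇒ small west fox S U west west S   [U ::= fox S U]
small west fox S U west west S ⇒ small west fox small S S U west west S   [S ::= small S S]
small west fox small S S U west west S ⇒ small west fox small west small west S U west west S   [S ::= west small west]
small west fox small west small west S U west west S ⇒ small west fox small west small west west small west U west west S   [S ::= west small west]
small west fox small west small west west small west U west west S ⇒ small west fox small west small west west small west small west west S   [U ::= small]
small west fox small west small west west small west small west west S ⇒ small west fox small west small west west small west small west west west small west   [S ::= west small west]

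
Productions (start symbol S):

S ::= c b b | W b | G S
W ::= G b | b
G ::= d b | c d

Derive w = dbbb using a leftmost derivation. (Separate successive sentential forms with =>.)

S => GS => dbS => dbWb => dbbb

S => GS   [S ::= G S]
GS => dbS   [G ::= d b]
dbS => dbWb   [S ::= W b]
dbWb => dbbb   [W ::= b]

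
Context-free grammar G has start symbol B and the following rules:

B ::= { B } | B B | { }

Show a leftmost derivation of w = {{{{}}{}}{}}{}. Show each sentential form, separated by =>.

B => BB   [B ::= B B]
BB => {B}B   [B ::= { B }]
{B}B => {BB}B   [B ::= B B]
{BB}B => {{B}B}B   [B ::= { B }]
{{B}B}B => {{BB}B}B   [B ::= B B]
{{BB}B}B => {{{B}B}B}B   [B ::= { B }]
{{{B}B}B}B => {{{{}}B}B}B   [B ::= { }]
{{{{}}B}B}B => {{{{}}{}}B}B   [B ::= { }]
{{{{}}{}}B}B => {{{{}}{}}{}}B   [B ::= { }]
{{{{}}{}}{}}B => {{{{}}{}}{}}{}   [B ::= { }]

B => BB => {B}B => {BB}B => {{B}B}B => {{BB}B}B => {{{B}B}B}B => {{{{}}B}B}B => {{{{}}{}}B}B => {{{{}}{}}{}}B => {{{{}}{}}{}}{}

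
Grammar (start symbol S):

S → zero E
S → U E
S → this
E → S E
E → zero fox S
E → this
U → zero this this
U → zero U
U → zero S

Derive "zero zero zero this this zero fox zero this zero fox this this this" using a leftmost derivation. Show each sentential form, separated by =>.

S => zero E => zero S E => zero U E E => zero zero S E E => zero zero U E E E => zero zero zero this this E E E => zero zero zero this this zero fox S E E => zero zero zero this this zero fox U E E E => zero zero zero this this zero fox zero S E E E => zero zero zero this this zero fox zero this E E E => zero zero zero this this zero fox zero this zero fox S E E => zero zero zero this this zero fox zero this zero fox this E E => zero zero zero this this zero fox zero this zero fox this this E => zero zero zero this this zero fox zero this zero fox this this this

S => zero E   [S → zero E]
zero E => zero S E   [E → S E]
zero S E => zero U E E   [S → U E]
zero U E E => zero zero S E E   [U → zero S]
zero zero S E E => zero zero U E E E   [S → U E]
zero zero U E E E => zero zero zero this this E E E   [U → zero this this]
zero zero zero this this E E E => zero zero zero this this zero fox S E E   [E → zero fox S]
zero zero zero this this zero fox S E E => zero zero zero this this zero fox U E E E   [S → U E]
zero zero zero this this zero fox U E E E => zero zero zero this this zero fox zero S E E E   [U → zero S]
zero zero zero this this zero fox zero S E E E => zero zero zero this this zero fox zero this E E E   [S → this]
zero zero zero this this zero fox zero this E E E => zero zero zero this this zero fox zero this zero fox S E E   [E → zero fox S]
zero zero zero this this zero fox zero this zero fox S E E => zero zero zero this this zero fox zero this zero fox this E E   [S → this]
zero zero zero this this zero fox zero this zero fox this E E => zero zero zero this this zero fox zero this zero fox this this E   [E → this]
zero zero zero this this zero fox zero this zero fox this this E => zero zero zero this this zero fox zero this zero fox this this this   [E → this]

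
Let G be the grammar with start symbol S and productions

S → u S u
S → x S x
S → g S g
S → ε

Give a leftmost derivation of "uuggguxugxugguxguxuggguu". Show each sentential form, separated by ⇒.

S⇒uSu⇒uuSuu⇒uugSguu⇒uuggSgguu⇒uugggSggguu⇒uuggguSuggguu⇒uuggguxSxuggguu⇒uuggguxuSuxuggguu⇒uuggguxugSguxuggguu⇒uuggguxugxSxguxuggguu⇒uuggguxugxuSuxguxuggguu⇒uuggguxugxugSguxguxuggguu⇒uuggguxugxugguxguxuggguu

S ⇒ uSu   [S → u S u]
uSu ⇒ uuSuu   [S → u S u]
uuSuu ⇒ uugSguu   [S → g S g]
uugSguu ⇒ uuggSgguu   [S → g S g]
uuggSgguu ⇒ uugggSggguu   [S → g S g]
uugggSggguu ⇒ uuggguSuggguu   [S → u S u]
uuggguSuggguu ⇒ uuggguxSxuggguu   [S → x S x]
uuggguxSxuggguu ⇒ uuggguxuSuxuggguu   [S → u S u]
uuggguxuSuxuggguu ⇒ uuggguxugSguxuggguu   [S → g S g]
uuggguxugSguxuggguu ⇒ uuggguxugxSxguxuggguu   [S → x S x]
uuggguxugxSxguxuggguu ⇒ uuggguxugxuSuxguxuggguu   [S → u S u]
uuggguxugxuSuxguxuggguu ⇒ uuggguxugxugSguxguxuggguu   [S → g S g]
uuggguxugxugSguxguxuggguu ⇒ uuggguxugxugguxguxuggguu   [S → ε]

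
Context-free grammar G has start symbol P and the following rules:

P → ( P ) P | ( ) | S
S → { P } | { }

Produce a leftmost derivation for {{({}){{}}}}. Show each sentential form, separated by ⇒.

P ⇒ S   [P → S]
S ⇒ {P}   [S → { P }]
{P} ⇒ {S}   [P → S]
{S} ⇒ {{P}}   [S → { P }]
{{P}} ⇒ {{(P)P}}   [P → ( P ) P]
{{(P)P}} ⇒ {{(S)P}}   [P → S]
{{(S)P}} ⇒ {{({})P}}   [S → { }]
{{({})P}} ⇒ {{({})S}}   [P → S]
{{({})S}} ⇒ {{({}){P}}}   [S → { P }]
{{({}){P}}} ⇒ {{({}){S}}}   [P → S]
{{({}){S}}} ⇒ {{({}){{}}}}   [S → { }]

P ⇒ S ⇒ {P} ⇒ {S} ⇒ {{P}} ⇒ {{(P)P}} ⇒ {{(S)P}} ⇒ {{({})P}} ⇒ {{({})S}} ⇒ {{({}){P}}} ⇒ {{({}){S}}} ⇒ {{({}){{}}}}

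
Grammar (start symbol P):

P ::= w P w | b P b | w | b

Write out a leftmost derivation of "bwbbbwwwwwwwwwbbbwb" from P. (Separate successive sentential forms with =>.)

P => bPb => bwPwb => bwbPbwb => bwbbPbbwb => bwbbbPbbbwb => bwbbbwPwbbbwb => bwbbbwwPwwbbbwb => bwbbbwwwPwwwbbbwb => bwbbbwwwwPwwwwbbbwb => bwbbbwwwwwwwwwbbbwb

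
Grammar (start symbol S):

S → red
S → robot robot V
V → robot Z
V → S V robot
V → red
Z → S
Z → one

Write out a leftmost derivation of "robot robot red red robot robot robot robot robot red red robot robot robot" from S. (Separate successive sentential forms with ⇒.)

S ⇒ robot robot V ⇒ robot robot S V robot ⇒ robot robot red V robot ⇒ robot robot red S V robot robot ⇒ robot robot red red V robot robot ⇒ robot robot red red S V robot robot robot ⇒ robot robot red red robot robot V V robot robot robot ⇒ robot robot red red robot robot robot Z V robot robot robot ⇒ robot robot red red robot robot robot S V robot robot robot ⇒ robot robot red red robot robot robot robot robot V V robot robot robot ⇒ robot robot red red robot robot robot robot robot red V robot robot robot ⇒ robot robot red red robot robot robot robot robot red red robot robot robot

S ⇒ robot robot V   [S → robot robot V]
robot robot V ⇒ robot robot S V robot   [V → S V robot]
robot robot S V robot ⇒ robot robot red V robot   [S → red]
robot robot red V robot ⇒ robot robot red S V robot robot   [V → S V robot]
robot robot red S V robot robot ⇒ robot robot red red V robot robot   [S → red]
robot robot red red V robot robot ⇒ robot robot red red S V robot robot robot   [V → S V robot]
robot robot red red S V robot robot robot ⇒ robot robot red red robot robot V V robot robot robot   [S → robot robot V]
robot robot red red robot robot V V robot robot robot ⇒ robot robot red red robot robot robot Z V robot robot robot   [V → robot Z]
robot robot red red robot robot robot Z V robot robot robot ⇒ robot robot red red robot robot robot S V robot robot robot   [Z → S]
robot robot red red robot robot robot S V robot robot robot ⇒ robot robot red red robot robot robot robot robot V V robot robot robot   [S → robot robot V]
robot robot red red robot robot robot robot robot V V robot robot robot ⇒ robot robot red red robot robot robot robot robot red V robot robot robot   [V → red]
robot robot red red robot robot robot robot robot red V robot robot robot ⇒ robot robot red red robot robot robot robot robot red red robot robot robot   [V → red]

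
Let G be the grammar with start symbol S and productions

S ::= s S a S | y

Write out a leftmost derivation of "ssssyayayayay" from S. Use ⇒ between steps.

S ⇒ sSaS ⇒ ssSaSaS ⇒ sssSaSaSaS ⇒ ssssSaSaSaSaS ⇒ ssssyaSaSaSaS ⇒ ssssyayaSaSaS ⇒ ssssyayayaSaS ⇒ ssssyayayayaS ⇒ ssssyayayayay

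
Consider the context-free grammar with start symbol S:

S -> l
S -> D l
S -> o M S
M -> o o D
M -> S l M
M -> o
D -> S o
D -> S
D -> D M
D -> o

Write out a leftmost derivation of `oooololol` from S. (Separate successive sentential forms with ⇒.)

S ⇒ Dl ⇒ Sol ⇒ Dlol ⇒ Solol ⇒ oMSolol ⇒ oooDSolol ⇒ ooooSolol ⇒ oooololol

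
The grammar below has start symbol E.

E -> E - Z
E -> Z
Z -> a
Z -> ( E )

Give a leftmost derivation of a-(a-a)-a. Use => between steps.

E => E-Z   [E -> E - Z]
E-Z => E-Z-Z   [E -> E - Z]
E-Z-Z => Z-Z-Z   [E -> Z]
Z-Z-Z => a-Z-Z   [Z -> a]
a-Z-Z => a-(E)-Z   [Z -> ( E )]
a-(E)-Z => a-(E-Z)-Z   [E -> E - Z]
a-(E-Z)-Z => a-(Z-Z)-Z   [E -> Z]
a-(Z-Z)-Z => a-(a-Z)-Z   [Z -> a]
a-(a-Z)-Z => a-(a-a)-Z   [Z -> a]
a-(a-a)-Z => a-(a-a)-a   [Z -> a]

E => E-Z => E-Z-Z => Z-Z-Z => a-Z-Z => a-(E)-Z => a-(E-Z)-Z => a-(Z-Z)-Z => a-(a-Z)-Z => a-(a-a)-Z => a-(a-a)-a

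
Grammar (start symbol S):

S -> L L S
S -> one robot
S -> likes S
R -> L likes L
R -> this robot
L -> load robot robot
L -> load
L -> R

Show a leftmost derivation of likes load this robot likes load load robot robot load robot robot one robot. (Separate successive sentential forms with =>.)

S => likes S   [S -> likes S]
likes S => likes L L S   [S -> L L S]
likes L L S => likes load L S   [L -> load]
likes load L S => likes load R S   [L -> R]
likes load R S => likes load L likes L S   [R -> L likes L]
likes load L likes L S => likes load R likes L S   [L -> R]
likes load R likes L S => likes load this robot likes L S   [R -> this robot]
likes load this robot likes L S => likes load this robot likes load S   [L -> load]
likes load this robot likes load S => likes load this robot likes load L L S   [S -> L L S]
likes load this robot likes load L L S => likes load this robot likes load load robot robot L S   [L -> load robot robot]
likes load this robot likes load load robot robot L S => likes load this robot likes load load robot robot load robot robot S   [L -> load robot robot]
likes load this robot likes load load robot robot load robot robot S => likes load this robot likes load load robot robot load robot robot one robot   [S -> one robot]

S => likes S => likes L L S => likes load L S => likes load R S => likes load L likes L S => likes load R likes L S => likes load this robot likes L S => likes load this robot likes load S => likes load this robot likes load L L S => likes load this robot likes load load robot robot L S => likes load this robot likes load load robot robot load robot robot S => likes load this robot likes load load robot robot load robot robot one robot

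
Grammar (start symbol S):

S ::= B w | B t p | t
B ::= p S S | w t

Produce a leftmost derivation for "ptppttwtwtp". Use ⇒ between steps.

S ⇒ Btp ⇒ pSStp ⇒ ptStp ⇒ ptBwtp ⇒ ptpSSwtp ⇒ ptpBwSwtp ⇒ ptppSSwSwtp ⇒ ptpptSwSwtp ⇒ ptppttwSwtp ⇒ ptppttwtwtp

S ⇒ Btp   [S ::= B t p]
Btp ⇒ pSStp   [B ::= p S S]
pSStp ⇒ ptStp   [S ::= t]
ptStp ⇒ ptBwtp   [S ::= B w]
ptBwtp ⇒ ptpSSwtp   [B ::= p S S]
ptpSSwtp ⇒ ptpBwSwtp   [S ::= B w]
ptpBwSwtp ⇒ ptppSSwSwtp   [B ::= p S S]
ptppSSwSwtp ⇒ ptpptSwSwtp   [S ::= t]
ptpptSwSwtp ⇒ ptppttwSwtp   [S ::= t]
ptppttwSwtp ⇒ ptppttwtwtp   [S ::= t]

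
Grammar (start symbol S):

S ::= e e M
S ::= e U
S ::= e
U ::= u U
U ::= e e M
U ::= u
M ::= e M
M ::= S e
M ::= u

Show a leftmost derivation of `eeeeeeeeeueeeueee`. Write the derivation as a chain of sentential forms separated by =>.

S => eU => eeeM => eeeeM => eeeeSe => eeeeeeMe => eeeeeeeMe => eeeeeeeeMe => eeeeeeeeSee => eeeeeeeeeUee => eeeeeeeeeuUee => eeeeeeeeeueeMee => eeeeeeeeeueeSeee => eeeeeeeeeueeeUeee => eeeeeeeeeueeeueee

S => eU   [S ::= e U]
eU => eeeM   [U ::= e e M]
eeeM => eeeeM   [M ::= e M]
eeeeM => eeeeSe   [M ::= S e]
eeeeSe => eeeeeeMe   [S ::= e e M]
eeeeeeMe => eeeeeeeMe   [M ::= e M]
eeeeeeeMe => eeeeeeeeMe   [M ::= e M]
eeeeeeeeMe => eeeeeeeeSee   [M ::= S e]
eeeeeeeeSee => eeeeeeeeeUee   [S ::= e U]
eeeeeeeeeUee => eeeeeeeeeuUee   [U ::= u U]
eeeeeeeeeuUee => eeeeeeeeeueeMee   [U ::= e e M]
eeeeeeeeeueeMee => eeeeeeeeeueeSeee   [M ::= S e]
eeeeeeeeeueeSeee => eeeeeeeeeueeeUeee   [S ::= e U]
eeeeeeeeeueeeUeee => eeeeeeeeeueeeueee   [U ::= u]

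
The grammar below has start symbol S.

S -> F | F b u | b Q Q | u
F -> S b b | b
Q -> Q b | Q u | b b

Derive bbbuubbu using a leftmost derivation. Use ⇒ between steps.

S ⇒ bQQ ⇒ bQuQ ⇒ bQuuQ ⇒ bbbuuQ ⇒ bbbuuQu ⇒ bbbuubbu

S ⇒ bQQ   [S -> b Q Q]
bQQ ⇒ bQuQ   [Q -> Q u]
bQuQ ⇒ bQuuQ   [Q -> Q u]
bQuuQ ⇒ bbbuuQ   [Q -> b b]
bbbuuQ ⇒ bbbuuQu   [Q -> Q u]
bbbuuQu ⇒ bbbuubbu   [Q -> b b]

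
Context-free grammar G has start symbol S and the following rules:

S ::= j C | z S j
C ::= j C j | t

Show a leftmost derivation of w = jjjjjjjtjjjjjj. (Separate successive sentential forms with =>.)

S => jC   [S ::= j C]
jC => jjCj   [C ::= j C j]
jjCj => jjjCjj   [C ::= j C j]
jjjCjj => jjjjCjjj   [C ::= j C j]
jjjjCjjj => jjjjjCjjjj   [C ::= j C j]
jjjjjCjjjj => jjjjjjCjjjjj   [C ::= j C j]
jjjjjjCjjjjj => jjjjjjjCjjjjjj   [C ::= j C j]
jjjjjjjCjjjjjj => jjjjjjjtjjjjjj   [C ::= t]

S => jC => jjCj => jjjCjj => jjjjCjjj => jjjjjCjjjj => jjjjjjCjjjjj => jjjjjjjCjjjjjj => jjjjjjjtjjjjjj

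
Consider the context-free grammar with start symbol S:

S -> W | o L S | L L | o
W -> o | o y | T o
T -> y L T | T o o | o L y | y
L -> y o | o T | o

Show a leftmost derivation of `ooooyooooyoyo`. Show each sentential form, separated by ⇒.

S ⇒ oLS   [S -> o L S]
oLS ⇒ ooTS   [L -> o T]
ooTS ⇒ ooTooS   [T -> T o o]
ooTooS ⇒ oooLyooS   [T -> o L y]
oooLyooS ⇒ ooooyooS   [L -> o]
ooooyooS ⇒ ooooyooLL   [S -> L L]
ooooyooLL ⇒ ooooyoooTL   [L -> o T]
ooooyoooTL ⇒ ooooyooooLyL   [T -> o L y]
ooooyooooLyL ⇒ ooooyooooyoyL   [L -> y o]
ooooyooooyoyL ⇒ ooooyooooyoyo   [L -> o]

S⇒oLS⇒ooTS⇒ooTooS⇒oooLyooS⇒ooooyooS⇒ooooyooLL⇒ooooyoooTL⇒ooooyooooLyL⇒ooooyooooyoyL⇒ooooyooooyoyo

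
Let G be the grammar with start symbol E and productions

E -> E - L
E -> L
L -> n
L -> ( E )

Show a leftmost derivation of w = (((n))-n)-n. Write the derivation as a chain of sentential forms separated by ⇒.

E ⇒ E-L ⇒ L-L ⇒ (E)-L ⇒ (E-L)-L ⇒ (L-L)-L ⇒ ((E)-L)-L ⇒ ((L)-L)-L ⇒ (((E))-L)-L ⇒ (((L))-L)-L ⇒ (((n))-L)-L ⇒ (((n))-n)-L ⇒ (((n))-n)-n

E ⇒ E-L   [E -> E - L]
E-L ⇒ L-L   [E -> L]
L-L ⇒ (E)-L   [L -> ( E )]
(E)-L ⇒ (E-L)-L   [E -> E - L]
(E-L)-L ⇒ (L-L)-L   [E -> L]
(L-L)-L ⇒ ((E)-L)-L   [L -> ( E )]
((E)-L)-L ⇒ ((L)-L)-L   [E -> L]
((L)-L)-L ⇒ (((E))-L)-L   [L -> ( E )]
(((E))-L)-L ⇒ (((L))-L)-L   [E -> L]
(((L))-L)-L ⇒ (((n))-L)-L   [L -> n]
(((n))-L)-L ⇒ (((n))-n)-L   [L -> n]
(((n))-n)-L ⇒ (((n))-n)-n   [L -> n]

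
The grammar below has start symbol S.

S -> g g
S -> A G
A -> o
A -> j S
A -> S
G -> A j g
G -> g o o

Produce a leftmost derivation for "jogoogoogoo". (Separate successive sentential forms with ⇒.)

S ⇒ AG ⇒ jSG ⇒ jAGG ⇒ jSGG ⇒ jAGGG ⇒ joGGG ⇒ jogooGG ⇒ jogoogooG ⇒ jogoogoogoo

S ⇒ AG   [S -> A G]
AG ⇒ jSG   [A -> j S]
jSG ⇒ jAGG   [S -> A G]
jAGG ⇒ jSGG   [A -> S]
jSGG ⇒ jAGGG   [S -> A G]
jAGGG ⇒ joGGG   [A -> o]
joGGG ⇒ jogooGG   [G -> g o o]
jogooGG ⇒ jogoogooG   [G -> g o o]
jogoogooG ⇒ jogoogoogoo   [G -> g o o]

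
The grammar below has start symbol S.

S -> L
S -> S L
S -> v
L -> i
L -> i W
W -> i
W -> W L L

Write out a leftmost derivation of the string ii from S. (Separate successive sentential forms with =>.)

S => SL => LL => iL => ii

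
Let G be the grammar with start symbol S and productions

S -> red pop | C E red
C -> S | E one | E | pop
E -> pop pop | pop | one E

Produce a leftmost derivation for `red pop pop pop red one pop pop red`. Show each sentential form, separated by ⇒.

S ⇒ C E red ⇒ S E red ⇒ C E red E red ⇒ S E red E red ⇒ red pop E red E red ⇒ red pop pop pop red E red ⇒ red pop pop pop red one E red ⇒ red pop pop pop red one pop pop red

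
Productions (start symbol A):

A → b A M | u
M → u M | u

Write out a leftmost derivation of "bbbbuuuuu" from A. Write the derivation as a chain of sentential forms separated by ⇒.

A ⇒ bAM ⇒ bbAMM ⇒ bbbAMMM ⇒ bbbbAMMMM ⇒ bbbbuMMMM ⇒ bbbbuuMMM ⇒ bbbbuuuMM ⇒ bbbbuuuuM ⇒ bbbbuuuuu

A ⇒ bAM   [A → b A M]
bAM ⇒ bbAMM   [A → b A M]
bbAMM ⇒ bbbAMMM   [A → b A M]
bbbAMMM ⇒ bbbbAMMMM   [A → b A M]
bbbbAMMMM ⇒ bbbbuMMMM   [A → u]
bbbbuMMMM ⇒ bbbbuuMMM   [M → u]
bbbbuuMMM ⇒ bbbbuuuMM   [M → u]
bbbbuuuMM ⇒ bbbbuuuuM   [M → u]
bbbbuuuuM ⇒ bbbbuuuuu   [M → u]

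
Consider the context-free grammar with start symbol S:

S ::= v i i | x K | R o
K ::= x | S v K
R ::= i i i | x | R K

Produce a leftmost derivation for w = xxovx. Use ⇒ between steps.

S ⇒ xK ⇒ xSvK ⇒ xRovK ⇒ xxovK ⇒ xxovx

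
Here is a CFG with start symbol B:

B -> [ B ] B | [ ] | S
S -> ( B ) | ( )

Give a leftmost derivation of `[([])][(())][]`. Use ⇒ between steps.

B ⇒ [B]B   [B -> [ B ] B]
[B]B ⇒ [S]B   [B -> S]
[S]B ⇒ [(B)]B   [S -> ( B )]
[(B)]B ⇒ [([])]B   [B -> [ ]]
[([])]B ⇒ [([])][B]B   [B -> [ B ] B]
[([])][B]B ⇒ [([])][S]B   [B -> S]
[([])][S]B ⇒ [([])][(B)]B   [S -> ( B )]
[([])][(B)]B ⇒ [([])][(S)]B   [B -> S]
[([])][(S)]B ⇒ [([])][(())]B   [S -> ( )]
[([])][(())]B ⇒ [([])][(())][]   [B -> [ ]]

B ⇒ [B]B ⇒ [S]B ⇒ [(B)]B ⇒ [([])]B ⇒ [([])][B]B ⇒ [([])][S]B ⇒ [([])][(B)]B ⇒ [([])][(S)]B ⇒ [([])][(())]B ⇒ [([])][(())][]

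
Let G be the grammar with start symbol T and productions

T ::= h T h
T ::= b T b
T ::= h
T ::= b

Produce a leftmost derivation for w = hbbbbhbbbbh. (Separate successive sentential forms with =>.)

T=>hTh=>hbTbh=>hbbTbbh=>hbbbTbbbh=>hbbbbTbbbbh=>hbbbbhbbbbh

T => hTh   [T ::= h T h]
hTh => hbTbh   [T ::= b T b]
hbTbh => hbbTbbh   [T ::= b T b]
hbbTbbh => hbbbTbbbh   [T ::= b T b]
hbbbTbbbh => hbbbbTbbbbh   [T ::= b T b]
hbbbbTbbbbh => hbbbbhbbbbh   [T ::= h]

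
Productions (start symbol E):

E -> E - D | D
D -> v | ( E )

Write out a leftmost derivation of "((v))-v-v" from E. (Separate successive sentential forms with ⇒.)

E ⇒ E-D ⇒ E-D-D ⇒ D-D-D ⇒ (E)-D-D ⇒ (D)-D-D ⇒ ((E))-D-D ⇒ ((D))-D-D ⇒ ((v))-D-D ⇒ ((v))-v-D ⇒ ((v))-v-v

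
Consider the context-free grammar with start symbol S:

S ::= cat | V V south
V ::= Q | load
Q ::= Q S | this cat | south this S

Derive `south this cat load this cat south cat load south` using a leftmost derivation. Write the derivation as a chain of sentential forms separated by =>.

S => V V south => Q V south => Q S V south => Q S S V south => south this S S S V south => south this cat S S V south => south this cat V V south S V south => south this cat load V south S V south => south this cat load Q south S V south => south this cat load this cat south S V south => south this cat load this cat south cat V south => south this cat load this cat south cat load south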